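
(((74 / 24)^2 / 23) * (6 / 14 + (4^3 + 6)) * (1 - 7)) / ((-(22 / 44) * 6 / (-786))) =-88414127 / 1932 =-45763.01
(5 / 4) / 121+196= 196.01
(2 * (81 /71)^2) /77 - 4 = -1539506 /388157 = -3.97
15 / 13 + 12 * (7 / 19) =1377 / 247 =5.57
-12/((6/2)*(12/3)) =-1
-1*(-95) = 95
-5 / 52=-0.10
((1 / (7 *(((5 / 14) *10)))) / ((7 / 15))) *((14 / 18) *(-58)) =-58 / 15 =-3.87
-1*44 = -44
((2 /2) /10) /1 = 1 /10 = 0.10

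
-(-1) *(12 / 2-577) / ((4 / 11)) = -6281 / 4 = -1570.25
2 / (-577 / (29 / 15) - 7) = -29 / 4429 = -0.01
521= 521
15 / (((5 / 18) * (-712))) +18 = 6381 / 356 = 17.92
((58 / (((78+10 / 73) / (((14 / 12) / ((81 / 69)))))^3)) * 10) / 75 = 3869552099 / 243181959644160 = 0.00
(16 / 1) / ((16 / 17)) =17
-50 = -50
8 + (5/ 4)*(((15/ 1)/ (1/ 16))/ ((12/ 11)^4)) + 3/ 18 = 380137/ 1728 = 219.99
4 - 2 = 2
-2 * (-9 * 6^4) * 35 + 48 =816528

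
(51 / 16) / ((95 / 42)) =1071 / 760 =1.41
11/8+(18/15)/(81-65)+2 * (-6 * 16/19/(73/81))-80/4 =-825617/27740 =-29.76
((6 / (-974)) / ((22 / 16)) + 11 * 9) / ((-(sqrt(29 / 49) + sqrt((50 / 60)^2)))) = -779568930 / 969617 + 133640388 * sqrt(29) / 969617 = -61.77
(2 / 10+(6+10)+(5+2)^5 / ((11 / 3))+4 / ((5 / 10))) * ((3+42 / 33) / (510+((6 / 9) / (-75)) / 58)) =15544497060 / 402657629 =38.60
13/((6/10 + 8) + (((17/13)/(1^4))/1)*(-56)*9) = -845/42281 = -0.02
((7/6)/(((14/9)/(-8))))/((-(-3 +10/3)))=18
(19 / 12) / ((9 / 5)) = 95 / 108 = 0.88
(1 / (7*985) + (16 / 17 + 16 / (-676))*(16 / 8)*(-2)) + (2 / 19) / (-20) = -2766486133 / 752754730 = -3.68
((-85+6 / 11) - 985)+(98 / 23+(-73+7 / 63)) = -2591414 / 2277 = -1138.08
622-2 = 620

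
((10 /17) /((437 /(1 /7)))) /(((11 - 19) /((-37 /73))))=185 /15184876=0.00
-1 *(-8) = 8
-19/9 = -2.11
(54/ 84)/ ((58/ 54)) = 243/ 406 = 0.60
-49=-49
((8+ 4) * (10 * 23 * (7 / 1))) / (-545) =-3864 / 109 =-35.45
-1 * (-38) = 38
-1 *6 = -6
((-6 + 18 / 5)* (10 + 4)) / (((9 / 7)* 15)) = -392 / 225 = -1.74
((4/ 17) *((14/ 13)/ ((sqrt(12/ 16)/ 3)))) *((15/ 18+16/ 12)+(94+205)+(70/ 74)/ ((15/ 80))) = 3806824 *sqrt(3)/ 24531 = 268.79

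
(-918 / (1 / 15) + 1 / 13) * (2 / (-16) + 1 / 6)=-179009 / 312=-573.75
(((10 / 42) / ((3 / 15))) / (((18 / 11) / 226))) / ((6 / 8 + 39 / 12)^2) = 10.28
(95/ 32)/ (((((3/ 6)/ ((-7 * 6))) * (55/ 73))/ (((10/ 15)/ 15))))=-9709/ 660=-14.71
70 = 70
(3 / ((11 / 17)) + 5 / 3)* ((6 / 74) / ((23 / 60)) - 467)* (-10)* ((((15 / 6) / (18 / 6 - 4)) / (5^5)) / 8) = -10328162 / 3510375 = -2.94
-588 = -588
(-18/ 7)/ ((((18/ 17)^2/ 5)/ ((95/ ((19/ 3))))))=-7225/ 42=-172.02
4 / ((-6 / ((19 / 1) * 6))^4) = 521284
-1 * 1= -1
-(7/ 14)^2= -1/ 4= -0.25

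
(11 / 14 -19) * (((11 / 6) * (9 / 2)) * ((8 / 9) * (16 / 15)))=-142.48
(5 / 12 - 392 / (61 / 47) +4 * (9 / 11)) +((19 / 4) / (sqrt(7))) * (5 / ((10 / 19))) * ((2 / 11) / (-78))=-2402261 / 8052 - 361 * sqrt(7) / 24024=-298.38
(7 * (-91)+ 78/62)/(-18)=9854/279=35.32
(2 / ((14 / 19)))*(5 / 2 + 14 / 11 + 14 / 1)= 7429 / 154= 48.24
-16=-16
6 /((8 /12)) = 9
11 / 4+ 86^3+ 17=2544303 / 4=636075.75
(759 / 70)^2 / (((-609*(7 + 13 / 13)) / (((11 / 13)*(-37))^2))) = -31809080523 / 1344834400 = -23.65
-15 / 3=-5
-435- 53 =-488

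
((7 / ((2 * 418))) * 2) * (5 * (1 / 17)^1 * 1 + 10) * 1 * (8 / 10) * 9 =4410 / 3553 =1.24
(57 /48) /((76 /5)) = 5 /64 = 0.08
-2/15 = -0.13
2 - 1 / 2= 1.50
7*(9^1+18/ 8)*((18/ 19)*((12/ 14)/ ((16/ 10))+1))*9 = 1031.15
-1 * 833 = -833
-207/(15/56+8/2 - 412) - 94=-237190/2537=-93.49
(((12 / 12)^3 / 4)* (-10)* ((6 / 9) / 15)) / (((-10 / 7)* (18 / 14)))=49 / 810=0.06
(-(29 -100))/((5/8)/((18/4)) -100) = -2556/3595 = -0.71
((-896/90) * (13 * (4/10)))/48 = -728/675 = -1.08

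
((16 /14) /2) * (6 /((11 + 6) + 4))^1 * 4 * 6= 192 /49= 3.92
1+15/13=28/13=2.15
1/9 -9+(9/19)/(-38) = -57841/6498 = -8.90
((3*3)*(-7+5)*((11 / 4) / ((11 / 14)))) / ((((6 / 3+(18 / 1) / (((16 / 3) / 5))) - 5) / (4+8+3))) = -2520 / 37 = -68.11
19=19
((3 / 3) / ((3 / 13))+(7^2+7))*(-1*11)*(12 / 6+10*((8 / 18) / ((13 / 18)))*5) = -282722 / 13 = -21747.85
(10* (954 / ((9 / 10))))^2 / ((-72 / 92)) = -1292140000 / 9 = -143571111.11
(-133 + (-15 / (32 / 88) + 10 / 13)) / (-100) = 9021 / 5200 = 1.73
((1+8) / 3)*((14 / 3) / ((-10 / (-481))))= 3367 / 5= 673.40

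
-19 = -19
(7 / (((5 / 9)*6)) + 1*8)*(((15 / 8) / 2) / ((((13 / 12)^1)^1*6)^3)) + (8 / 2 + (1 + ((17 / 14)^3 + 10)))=101430239 / 6028568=16.82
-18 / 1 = -18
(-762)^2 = 580644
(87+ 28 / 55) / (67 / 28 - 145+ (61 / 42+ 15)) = -404292 / 582835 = -0.69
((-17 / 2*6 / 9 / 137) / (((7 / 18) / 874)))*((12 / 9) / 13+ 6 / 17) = -527896 / 12467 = -42.34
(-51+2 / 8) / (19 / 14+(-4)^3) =1421 / 1754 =0.81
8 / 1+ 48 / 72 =26 / 3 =8.67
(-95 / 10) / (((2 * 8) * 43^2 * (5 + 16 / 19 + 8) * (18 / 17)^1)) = -6137 / 280101312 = -0.00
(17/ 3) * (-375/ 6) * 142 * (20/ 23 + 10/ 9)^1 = -99611.51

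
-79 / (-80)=79 / 80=0.99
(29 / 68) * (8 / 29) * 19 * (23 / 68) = 437 / 578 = 0.76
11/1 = 11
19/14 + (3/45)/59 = 16829/12390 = 1.36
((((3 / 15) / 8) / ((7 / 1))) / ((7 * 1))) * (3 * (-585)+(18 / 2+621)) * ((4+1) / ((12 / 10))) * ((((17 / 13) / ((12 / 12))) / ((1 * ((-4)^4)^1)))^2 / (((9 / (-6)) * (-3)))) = -180625 / 13024886784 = -0.00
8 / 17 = 0.47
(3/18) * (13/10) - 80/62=-1997/1860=-1.07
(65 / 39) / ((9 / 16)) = 80 / 27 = 2.96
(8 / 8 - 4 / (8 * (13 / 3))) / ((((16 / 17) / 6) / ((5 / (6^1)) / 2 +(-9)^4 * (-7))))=-215487529 / 832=-258999.43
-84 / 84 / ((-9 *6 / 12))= 2 / 9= 0.22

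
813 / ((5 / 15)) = 2439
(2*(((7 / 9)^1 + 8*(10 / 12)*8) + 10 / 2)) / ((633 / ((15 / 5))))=1064 / 1899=0.56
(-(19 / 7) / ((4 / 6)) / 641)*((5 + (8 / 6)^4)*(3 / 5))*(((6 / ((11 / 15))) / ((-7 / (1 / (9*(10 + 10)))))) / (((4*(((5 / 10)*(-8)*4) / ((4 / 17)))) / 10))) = -12559 / 1691563104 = -0.00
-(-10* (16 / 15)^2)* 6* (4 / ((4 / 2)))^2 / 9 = 4096 / 135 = 30.34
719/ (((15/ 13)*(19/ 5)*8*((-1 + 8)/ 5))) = 46735/ 3192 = 14.64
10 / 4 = 5 / 2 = 2.50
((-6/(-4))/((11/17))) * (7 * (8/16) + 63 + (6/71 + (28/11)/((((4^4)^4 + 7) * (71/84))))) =320867630873439/2078764174652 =154.35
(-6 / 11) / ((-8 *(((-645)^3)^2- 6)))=1 / 1056062714373562412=0.00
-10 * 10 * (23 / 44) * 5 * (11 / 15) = -575 / 3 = -191.67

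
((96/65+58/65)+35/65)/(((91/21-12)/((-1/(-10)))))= -0.04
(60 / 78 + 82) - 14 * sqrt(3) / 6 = 1076 / 13 - 7 * sqrt(3) / 3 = 78.73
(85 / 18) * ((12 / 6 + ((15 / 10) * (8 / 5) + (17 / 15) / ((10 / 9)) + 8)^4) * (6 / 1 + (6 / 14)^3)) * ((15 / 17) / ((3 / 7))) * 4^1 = 4925939160553 / 1225000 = 4021174.82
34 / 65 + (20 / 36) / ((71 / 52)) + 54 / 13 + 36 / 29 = 7618784 / 1204515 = 6.33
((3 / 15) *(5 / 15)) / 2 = 1 / 30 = 0.03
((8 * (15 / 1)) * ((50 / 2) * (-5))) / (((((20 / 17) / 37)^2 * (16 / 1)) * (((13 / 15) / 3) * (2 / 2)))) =-1335288375 / 416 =-3209827.82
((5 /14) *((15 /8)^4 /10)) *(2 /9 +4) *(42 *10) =1603125 /2048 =782.78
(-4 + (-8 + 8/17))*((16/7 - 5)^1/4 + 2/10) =469/85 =5.52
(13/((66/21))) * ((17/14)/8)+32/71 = 26955/24992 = 1.08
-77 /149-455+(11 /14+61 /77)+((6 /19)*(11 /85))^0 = -10393135 /22946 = -452.94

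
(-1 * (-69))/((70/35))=69/2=34.50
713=713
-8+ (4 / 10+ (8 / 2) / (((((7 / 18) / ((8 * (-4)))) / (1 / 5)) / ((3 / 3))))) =-514 / 7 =-73.43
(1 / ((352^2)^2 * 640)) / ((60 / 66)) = 1 / 8932189798400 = 0.00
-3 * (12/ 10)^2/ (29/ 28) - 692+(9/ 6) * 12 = -491674/ 725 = -678.17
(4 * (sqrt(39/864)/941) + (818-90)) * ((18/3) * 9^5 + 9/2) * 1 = 257929627.97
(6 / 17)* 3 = 18 / 17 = 1.06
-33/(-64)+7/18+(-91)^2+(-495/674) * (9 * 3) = 1603767929/194112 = 8262.08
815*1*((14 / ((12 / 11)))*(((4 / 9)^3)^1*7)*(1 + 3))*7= 393599360 / 2187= 179972.27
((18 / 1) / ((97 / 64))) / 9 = 128 / 97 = 1.32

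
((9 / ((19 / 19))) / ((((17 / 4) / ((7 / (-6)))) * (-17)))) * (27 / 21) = 54 / 289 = 0.19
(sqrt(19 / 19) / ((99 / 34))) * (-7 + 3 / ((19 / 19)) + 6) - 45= -4387 / 99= -44.31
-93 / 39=-31 / 13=-2.38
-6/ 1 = -6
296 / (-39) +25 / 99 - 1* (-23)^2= -536.34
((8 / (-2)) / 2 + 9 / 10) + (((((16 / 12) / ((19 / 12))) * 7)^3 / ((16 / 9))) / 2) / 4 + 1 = 14.30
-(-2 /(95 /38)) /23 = 4 /115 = 0.03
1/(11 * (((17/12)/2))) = 24/187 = 0.13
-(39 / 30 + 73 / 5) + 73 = 571 / 10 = 57.10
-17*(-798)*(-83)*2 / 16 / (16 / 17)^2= -162703821 / 1024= -158890.45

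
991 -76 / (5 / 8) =4347 / 5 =869.40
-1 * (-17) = 17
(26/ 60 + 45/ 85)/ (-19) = -491/ 9690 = -0.05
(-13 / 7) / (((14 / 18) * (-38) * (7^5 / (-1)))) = -117 / 31294634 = -0.00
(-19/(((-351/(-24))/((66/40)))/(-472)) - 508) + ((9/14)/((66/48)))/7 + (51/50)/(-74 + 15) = 31243100089/62011950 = 503.82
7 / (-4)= -7 / 4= -1.75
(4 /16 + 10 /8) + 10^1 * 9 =183 /2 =91.50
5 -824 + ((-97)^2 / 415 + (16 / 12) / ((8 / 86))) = -973583 / 1245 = -781.99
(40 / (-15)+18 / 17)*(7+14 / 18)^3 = -28126000 / 37179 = -756.50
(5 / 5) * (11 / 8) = 11 / 8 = 1.38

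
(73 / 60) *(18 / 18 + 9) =73 / 6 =12.17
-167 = -167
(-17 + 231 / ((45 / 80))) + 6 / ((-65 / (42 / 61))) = 4681909 / 11895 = 393.60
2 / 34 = 1 / 17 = 0.06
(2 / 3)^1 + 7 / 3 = 3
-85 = -85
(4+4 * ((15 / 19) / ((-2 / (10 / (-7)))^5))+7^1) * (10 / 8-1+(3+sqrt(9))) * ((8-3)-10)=-462520375 / 1277332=-362.10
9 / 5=1.80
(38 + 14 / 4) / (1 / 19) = 1577 / 2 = 788.50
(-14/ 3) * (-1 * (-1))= -14/ 3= -4.67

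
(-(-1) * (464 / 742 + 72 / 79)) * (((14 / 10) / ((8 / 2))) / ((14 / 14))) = 2252 / 4187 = 0.54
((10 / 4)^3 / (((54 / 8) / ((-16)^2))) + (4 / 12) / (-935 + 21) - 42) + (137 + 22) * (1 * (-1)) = 9663713 / 24678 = 391.59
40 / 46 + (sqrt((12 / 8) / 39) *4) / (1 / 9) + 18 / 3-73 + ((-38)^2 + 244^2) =18 *sqrt(26) / 13 + 1401019 / 23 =60920.93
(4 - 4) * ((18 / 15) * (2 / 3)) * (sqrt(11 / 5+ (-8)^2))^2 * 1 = 0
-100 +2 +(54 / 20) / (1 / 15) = -115 / 2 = -57.50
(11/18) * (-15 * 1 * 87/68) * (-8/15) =319/51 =6.25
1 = 1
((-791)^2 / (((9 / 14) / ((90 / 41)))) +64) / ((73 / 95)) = 8321806580 / 2993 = 2780423.18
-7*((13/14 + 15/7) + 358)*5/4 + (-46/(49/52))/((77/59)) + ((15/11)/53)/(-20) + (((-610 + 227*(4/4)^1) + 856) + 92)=-382745175/145432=-2631.78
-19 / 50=-0.38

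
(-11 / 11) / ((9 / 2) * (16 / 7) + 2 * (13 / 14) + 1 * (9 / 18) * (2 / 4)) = -28 / 347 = -0.08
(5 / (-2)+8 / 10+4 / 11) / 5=-147 / 550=-0.27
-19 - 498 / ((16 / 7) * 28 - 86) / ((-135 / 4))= -19.67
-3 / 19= -0.16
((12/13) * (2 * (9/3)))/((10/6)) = 216/65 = 3.32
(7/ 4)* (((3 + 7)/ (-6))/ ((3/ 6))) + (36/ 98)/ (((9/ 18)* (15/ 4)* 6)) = -5.80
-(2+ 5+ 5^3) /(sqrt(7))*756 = -14256*sqrt(7) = -37717.83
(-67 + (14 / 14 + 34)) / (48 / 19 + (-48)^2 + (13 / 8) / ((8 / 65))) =-38912 / 2820791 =-0.01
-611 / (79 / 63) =-38493 / 79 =-487.25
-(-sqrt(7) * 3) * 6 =18 * sqrt(7) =47.62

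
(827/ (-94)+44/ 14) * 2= -3721/ 329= -11.31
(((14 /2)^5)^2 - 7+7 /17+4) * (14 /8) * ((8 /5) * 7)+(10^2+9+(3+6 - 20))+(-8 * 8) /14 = 3294226379244 /595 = 5536514923.10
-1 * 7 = -7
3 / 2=1.50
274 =274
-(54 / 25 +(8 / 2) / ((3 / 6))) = -254 / 25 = -10.16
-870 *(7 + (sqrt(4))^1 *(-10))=11310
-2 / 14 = -1 / 7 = -0.14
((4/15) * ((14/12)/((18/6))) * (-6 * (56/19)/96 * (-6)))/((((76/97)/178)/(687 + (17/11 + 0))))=3203930758/178695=17929.60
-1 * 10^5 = -100000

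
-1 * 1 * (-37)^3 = 50653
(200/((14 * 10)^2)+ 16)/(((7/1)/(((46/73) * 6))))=8.65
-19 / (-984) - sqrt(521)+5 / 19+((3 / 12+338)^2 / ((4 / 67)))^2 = 3672661004993.28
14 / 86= 7 / 43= 0.16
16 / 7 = 2.29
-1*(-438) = 438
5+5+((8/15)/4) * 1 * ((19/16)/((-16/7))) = 19067/1920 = 9.93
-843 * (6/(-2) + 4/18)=2341.67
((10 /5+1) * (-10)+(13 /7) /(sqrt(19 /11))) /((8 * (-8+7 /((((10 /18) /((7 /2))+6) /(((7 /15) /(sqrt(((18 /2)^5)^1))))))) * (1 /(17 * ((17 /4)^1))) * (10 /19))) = 647141805 /10054216 - 29518749 * sqrt(209) /140759024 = 61.33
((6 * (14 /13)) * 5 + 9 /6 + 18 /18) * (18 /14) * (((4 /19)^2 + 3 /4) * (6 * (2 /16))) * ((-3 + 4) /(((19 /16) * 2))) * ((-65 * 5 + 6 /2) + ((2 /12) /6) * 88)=-2239041495 /624169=-3587.24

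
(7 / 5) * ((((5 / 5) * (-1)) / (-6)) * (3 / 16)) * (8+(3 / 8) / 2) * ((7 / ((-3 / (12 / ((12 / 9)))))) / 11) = -19257 / 28160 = -0.68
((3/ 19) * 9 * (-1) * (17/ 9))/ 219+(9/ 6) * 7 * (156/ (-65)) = -25.21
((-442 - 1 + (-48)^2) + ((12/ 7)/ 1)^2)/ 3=91333/ 147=621.31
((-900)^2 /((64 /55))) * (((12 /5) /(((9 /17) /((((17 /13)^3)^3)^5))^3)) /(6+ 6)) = 435736411744935017005089042285409856158362270688897828917054854678351333813760701597156052962019388914599076903957265799717662507188354087608510386936117291109156132907186875 /86827053264185453292455956373018927872335821837907511781617474479006940904592299157136436171858137593646558610454305911397567847589467685260999659532852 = 5018440628396497630420.36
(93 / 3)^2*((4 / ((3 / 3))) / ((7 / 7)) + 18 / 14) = 35557 / 7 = 5079.57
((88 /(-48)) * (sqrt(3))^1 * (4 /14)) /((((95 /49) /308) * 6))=-11858 * sqrt(3) /855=-24.02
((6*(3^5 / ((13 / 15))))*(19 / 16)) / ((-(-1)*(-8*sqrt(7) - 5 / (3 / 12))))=346275 / 416 - 69255*sqrt(7) / 208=-48.53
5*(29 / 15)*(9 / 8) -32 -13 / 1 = -273 / 8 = -34.12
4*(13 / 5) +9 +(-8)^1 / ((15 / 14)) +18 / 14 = 1388 / 105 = 13.22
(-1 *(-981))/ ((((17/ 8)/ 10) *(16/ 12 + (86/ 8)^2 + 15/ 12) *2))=1883520/ 96407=19.54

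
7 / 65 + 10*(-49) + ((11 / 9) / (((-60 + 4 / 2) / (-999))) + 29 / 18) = -7926548 / 16965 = -467.23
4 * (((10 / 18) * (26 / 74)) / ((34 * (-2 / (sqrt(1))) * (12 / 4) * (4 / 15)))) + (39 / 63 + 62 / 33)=4330171 / 1743588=2.48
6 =6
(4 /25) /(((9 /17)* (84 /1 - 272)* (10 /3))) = -17 /35250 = -0.00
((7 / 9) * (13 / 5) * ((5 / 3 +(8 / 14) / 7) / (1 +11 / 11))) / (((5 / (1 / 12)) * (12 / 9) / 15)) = 0.33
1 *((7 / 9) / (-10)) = -7 / 90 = -0.08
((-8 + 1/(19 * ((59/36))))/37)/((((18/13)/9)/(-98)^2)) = -557589032/41477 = -13443.33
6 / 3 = 2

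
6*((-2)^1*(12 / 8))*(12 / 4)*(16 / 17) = -864 / 17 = -50.82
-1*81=-81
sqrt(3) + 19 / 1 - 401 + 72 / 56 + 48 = -2329 / 7 + sqrt(3) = -330.98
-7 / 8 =-0.88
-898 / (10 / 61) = -27389 / 5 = -5477.80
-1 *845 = -845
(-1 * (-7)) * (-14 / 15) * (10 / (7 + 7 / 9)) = -42 / 5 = -8.40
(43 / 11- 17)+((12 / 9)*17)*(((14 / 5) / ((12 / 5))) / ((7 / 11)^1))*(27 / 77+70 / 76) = 523459 / 13167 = 39.76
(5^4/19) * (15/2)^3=13877.47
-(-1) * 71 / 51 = 71 / 51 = 1.39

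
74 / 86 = 37 / 43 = 0.86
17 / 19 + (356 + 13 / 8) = 54495 / 152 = 358.52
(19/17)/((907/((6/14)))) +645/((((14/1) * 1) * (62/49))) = 487324563/13383692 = 36.41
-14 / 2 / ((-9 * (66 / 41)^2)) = 11767 / 39204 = 0.30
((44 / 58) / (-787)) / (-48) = 11 / 547752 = 0.00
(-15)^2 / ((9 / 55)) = 1375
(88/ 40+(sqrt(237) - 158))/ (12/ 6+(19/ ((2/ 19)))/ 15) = -4674/ 421+30* sqrt(237)/ 421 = -10.01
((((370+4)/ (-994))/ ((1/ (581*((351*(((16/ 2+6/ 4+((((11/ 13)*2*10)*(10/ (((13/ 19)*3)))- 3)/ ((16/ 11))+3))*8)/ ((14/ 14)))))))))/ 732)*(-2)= 25352110047/ 225212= 112569.98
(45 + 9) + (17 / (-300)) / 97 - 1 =1542283 / 29100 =53.00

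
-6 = -6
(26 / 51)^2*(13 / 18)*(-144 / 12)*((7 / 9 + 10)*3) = -1704872 / 23409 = -72.83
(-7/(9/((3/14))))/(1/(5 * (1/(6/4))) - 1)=0.24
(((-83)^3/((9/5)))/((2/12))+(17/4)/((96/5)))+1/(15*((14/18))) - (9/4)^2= -8538707171/4480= -1905961.42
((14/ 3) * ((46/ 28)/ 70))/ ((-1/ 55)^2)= 13915/ 42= 331.31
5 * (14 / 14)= 5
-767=-767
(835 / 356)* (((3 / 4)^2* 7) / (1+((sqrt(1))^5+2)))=52605 / 22784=2.31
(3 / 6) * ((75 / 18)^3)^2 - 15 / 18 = 244062865 / 93312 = 2615.56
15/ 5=3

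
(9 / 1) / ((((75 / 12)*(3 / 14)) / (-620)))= -20832 / 5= -4166.40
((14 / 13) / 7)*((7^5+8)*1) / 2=16815 / 13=1293.46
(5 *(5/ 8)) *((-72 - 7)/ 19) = -1975/ 152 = -12.99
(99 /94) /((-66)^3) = -1 /272976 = -0.00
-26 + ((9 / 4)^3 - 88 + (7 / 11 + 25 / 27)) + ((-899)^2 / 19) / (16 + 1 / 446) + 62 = 750103715483 / 286393536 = 2619.14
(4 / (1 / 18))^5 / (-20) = -483729408 / 5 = -96745881.60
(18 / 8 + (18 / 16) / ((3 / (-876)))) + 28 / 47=-61223 / 188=-325.65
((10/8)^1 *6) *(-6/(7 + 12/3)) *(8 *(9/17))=-3240/187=-17.33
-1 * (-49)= 49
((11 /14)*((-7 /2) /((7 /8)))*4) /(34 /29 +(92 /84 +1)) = -3828 /995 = -3.85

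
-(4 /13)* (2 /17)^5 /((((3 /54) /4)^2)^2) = -3439853568 /18458141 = -186.36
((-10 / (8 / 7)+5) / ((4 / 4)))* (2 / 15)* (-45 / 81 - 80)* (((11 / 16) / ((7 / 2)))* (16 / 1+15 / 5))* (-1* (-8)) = 151525 / 126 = 1202.58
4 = 4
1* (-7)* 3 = -21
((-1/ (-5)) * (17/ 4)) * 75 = 255/ 4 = 63.75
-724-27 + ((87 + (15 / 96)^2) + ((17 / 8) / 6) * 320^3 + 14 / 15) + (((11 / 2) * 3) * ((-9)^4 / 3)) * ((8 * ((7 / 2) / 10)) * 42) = 243430273399 / 15360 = 15848325.09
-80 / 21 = -3.81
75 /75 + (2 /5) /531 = 2657 /2655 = 1.00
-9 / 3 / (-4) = 3 / 4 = 0.75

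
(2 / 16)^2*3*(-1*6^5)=-729 / 2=-364.50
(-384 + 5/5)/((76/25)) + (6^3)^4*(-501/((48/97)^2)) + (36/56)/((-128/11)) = -4453625800782.04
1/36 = 0.03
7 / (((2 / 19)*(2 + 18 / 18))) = 133 / 6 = 22.17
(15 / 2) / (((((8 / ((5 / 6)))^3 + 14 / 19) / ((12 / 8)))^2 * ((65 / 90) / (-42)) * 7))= -20560078125 / 114987615288104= -0.00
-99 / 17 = -5.82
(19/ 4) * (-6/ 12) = -19/ 8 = -2.38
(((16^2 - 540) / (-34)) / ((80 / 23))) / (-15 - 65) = -1633 / 54400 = -0.03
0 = 0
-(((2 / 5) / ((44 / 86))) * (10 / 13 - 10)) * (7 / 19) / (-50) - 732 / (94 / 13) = -323356914 / 3192475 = -101.29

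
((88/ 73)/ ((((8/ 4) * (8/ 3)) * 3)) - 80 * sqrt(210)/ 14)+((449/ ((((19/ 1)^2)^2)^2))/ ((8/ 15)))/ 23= 17187366289147/ 228123218766712 - 40 * sqrt(210)/ 7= -82.73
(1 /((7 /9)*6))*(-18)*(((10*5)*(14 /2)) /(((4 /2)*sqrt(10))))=-135*sqrt(10) /2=-213.45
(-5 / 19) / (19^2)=-5 / 6859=-0.00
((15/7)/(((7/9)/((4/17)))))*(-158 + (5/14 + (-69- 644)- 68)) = -208710/343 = -608.48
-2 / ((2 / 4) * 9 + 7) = -4 / 23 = -0.17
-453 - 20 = -473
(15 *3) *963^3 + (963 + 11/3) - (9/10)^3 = 120562609742813/3000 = 40187536580.94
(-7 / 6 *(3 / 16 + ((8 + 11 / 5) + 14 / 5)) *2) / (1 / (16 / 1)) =-1477 / 3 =-492.33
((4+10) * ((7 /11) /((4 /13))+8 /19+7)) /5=55531 /2090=26.57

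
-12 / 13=-0.92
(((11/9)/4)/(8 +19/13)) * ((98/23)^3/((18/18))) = 2.50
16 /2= 8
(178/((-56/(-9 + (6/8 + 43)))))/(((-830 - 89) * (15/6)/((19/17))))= 235049/4374440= 0.05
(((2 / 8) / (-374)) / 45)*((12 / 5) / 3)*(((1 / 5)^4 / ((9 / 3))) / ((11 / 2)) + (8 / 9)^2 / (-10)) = 21973 / 23430515625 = 0.00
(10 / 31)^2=0.10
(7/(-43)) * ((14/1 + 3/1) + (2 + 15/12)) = -567/172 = -3.30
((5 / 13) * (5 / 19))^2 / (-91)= -625 / 5551819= -0.00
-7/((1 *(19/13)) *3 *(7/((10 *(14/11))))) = -1820/627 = -2.90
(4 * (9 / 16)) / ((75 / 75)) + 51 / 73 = 861 / 292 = 2.95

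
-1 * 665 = -665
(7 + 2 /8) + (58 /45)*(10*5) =2581 /36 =71.69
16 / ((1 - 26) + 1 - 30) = -8 / 27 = -0.30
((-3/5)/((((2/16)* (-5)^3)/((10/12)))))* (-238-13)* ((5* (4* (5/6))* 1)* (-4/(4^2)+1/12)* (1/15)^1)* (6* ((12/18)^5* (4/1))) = 257024/54675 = 4.70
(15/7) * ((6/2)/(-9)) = -5/7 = -0.71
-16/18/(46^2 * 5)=-2/23805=-0.00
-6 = -6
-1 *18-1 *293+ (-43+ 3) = -351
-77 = -77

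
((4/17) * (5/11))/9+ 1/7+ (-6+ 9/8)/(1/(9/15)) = -1305457/471240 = -2.77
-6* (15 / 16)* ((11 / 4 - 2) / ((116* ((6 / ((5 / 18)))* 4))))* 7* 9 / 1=-1575 / 59392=-0.03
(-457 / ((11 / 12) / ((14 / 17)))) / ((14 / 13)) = -71292 / 187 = -381.24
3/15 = 1/5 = 0.20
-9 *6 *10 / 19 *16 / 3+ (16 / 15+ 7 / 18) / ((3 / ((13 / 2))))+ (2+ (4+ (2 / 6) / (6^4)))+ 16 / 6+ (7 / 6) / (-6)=-51692953 / 369360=-139.95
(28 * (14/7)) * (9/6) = 84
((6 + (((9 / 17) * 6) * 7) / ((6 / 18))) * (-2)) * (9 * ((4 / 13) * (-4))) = 355968 / 221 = 1610.71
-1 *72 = -72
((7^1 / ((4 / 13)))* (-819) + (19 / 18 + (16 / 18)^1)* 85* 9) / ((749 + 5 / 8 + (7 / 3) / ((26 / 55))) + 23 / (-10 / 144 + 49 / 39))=-848988426 / 38324527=-22.15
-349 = -349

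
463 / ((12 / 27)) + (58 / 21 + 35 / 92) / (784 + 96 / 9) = 1599400679 / 1535296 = 1041.75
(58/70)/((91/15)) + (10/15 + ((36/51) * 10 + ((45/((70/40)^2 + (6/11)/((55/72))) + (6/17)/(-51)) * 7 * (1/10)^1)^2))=412489430008169575286/5332581218294577975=77.35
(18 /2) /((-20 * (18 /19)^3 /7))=-48013 /12960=-3.70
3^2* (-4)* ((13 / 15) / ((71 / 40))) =-1248 / 71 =-17.58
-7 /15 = -0.47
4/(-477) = -0.01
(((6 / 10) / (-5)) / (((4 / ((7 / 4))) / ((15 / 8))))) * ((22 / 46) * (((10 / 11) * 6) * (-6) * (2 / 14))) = 81 / 368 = 0.22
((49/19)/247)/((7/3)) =21/4693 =0.00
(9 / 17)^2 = 81 / 289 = 0.28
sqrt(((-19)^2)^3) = 6859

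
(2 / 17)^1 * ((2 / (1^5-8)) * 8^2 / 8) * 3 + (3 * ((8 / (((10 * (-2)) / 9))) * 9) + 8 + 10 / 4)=-104133 / 1190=-87.51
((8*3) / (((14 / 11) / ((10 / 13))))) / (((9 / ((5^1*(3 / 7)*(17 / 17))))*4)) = 550 / 637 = 0.86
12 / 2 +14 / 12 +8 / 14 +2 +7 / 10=1096 / 105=10.44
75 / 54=25 / 18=1.39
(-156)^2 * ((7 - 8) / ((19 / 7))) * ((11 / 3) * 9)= -5621616 / 19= -295874.53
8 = 8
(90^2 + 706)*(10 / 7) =12580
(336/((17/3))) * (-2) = -2016/17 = -118.59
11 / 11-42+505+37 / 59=27413 / 59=464.63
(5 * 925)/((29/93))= 430125/29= 14831.90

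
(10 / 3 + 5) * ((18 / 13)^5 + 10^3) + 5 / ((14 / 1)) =130619468195 / 15594306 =8376.10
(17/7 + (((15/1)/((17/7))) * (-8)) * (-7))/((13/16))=663184/1547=428.69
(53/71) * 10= 530/71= 7.46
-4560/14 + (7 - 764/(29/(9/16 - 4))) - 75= -246161/812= -303.15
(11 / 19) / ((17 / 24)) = 264 / 323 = 0.82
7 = 7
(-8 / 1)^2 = 64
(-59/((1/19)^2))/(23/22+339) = -468578/7481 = -62.64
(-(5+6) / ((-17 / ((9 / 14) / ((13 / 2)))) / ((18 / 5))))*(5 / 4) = 891 / 3094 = 0.29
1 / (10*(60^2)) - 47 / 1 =-1691999 / 36000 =-47.00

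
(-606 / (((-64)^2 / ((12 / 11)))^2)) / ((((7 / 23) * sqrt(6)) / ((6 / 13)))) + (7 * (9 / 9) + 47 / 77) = 586 / 77 - 62721 * sqrt(6) / 5772935168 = 7.61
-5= -5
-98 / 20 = -49 / 10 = -4.90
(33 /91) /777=11 /23569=0.00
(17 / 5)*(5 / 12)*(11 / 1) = 187 / 12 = 15.58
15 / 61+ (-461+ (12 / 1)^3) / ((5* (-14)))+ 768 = 457589 / 610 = 750.15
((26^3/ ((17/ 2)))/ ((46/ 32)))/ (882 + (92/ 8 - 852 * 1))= 1124864/ 32453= 34.66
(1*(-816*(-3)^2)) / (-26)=3672 / 13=282.46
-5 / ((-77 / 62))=4.03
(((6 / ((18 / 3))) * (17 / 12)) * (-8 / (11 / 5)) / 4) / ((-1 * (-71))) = -85 / 4686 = -0.02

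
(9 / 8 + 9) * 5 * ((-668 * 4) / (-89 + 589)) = -13527 / 50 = -270.54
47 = 47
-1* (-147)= 147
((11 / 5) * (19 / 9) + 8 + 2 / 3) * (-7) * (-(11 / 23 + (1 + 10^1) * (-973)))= -997237.19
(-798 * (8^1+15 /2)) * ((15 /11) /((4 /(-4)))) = 185535 /11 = 16866.82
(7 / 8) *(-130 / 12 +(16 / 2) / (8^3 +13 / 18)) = -4193147 / 442992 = -9.47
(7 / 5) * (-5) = -7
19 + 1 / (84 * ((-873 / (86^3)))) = 189313 / 18333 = 10.33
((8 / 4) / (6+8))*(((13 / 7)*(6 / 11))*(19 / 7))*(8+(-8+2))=2964 / 3773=0.79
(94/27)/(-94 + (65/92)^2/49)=-38985184/1052485893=-0.04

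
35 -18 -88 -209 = -280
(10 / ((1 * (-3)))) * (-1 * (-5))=-50 / 3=-16.67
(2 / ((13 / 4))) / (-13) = -8 / 169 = -0.05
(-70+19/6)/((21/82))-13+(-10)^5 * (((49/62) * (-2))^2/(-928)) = -8322065/1755747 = -4.74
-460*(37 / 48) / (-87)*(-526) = -1119065 / 522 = -2143.80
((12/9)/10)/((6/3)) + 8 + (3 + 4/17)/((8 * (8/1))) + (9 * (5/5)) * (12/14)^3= 77164319/5597760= 13.78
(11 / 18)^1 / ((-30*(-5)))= 11 / 2700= 0.00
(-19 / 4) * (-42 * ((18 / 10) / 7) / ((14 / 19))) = 9747 / 140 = 69.62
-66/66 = -1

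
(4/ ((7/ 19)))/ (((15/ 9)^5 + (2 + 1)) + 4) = 486/ 889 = 0.55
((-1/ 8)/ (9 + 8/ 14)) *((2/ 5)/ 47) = -7/ 62980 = -0.00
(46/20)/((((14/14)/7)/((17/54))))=2737/540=5.07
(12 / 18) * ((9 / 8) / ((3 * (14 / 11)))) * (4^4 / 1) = 352 / 7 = 50.29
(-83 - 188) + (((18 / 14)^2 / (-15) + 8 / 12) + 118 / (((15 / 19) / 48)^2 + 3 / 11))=33002724632 / 203979405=161.79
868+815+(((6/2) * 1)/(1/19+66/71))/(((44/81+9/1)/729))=1962741978/1024225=1916.32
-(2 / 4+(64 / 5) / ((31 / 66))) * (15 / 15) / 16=-8603 / 4960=-1.73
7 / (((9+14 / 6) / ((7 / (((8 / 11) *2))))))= 1617 / 544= 2.97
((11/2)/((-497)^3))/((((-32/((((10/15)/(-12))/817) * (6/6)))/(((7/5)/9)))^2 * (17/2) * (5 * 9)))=-11/859505438039632409088000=-0.00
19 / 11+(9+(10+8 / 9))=2140 / 99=21.62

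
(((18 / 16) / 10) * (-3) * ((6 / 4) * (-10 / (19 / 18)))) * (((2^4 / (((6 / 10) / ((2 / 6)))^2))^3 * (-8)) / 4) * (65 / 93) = -1040000000 / 1288143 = -807.36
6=6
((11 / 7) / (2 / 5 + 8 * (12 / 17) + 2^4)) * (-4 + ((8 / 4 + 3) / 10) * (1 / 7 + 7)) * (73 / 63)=-68255 / 1928346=-0.04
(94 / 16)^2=2209 / 64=34.52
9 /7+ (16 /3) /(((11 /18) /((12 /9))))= 995 /77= 12.92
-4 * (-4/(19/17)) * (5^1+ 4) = 2448/19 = 128.84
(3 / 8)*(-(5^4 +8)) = -1899 / 8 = -237.38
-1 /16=-0.06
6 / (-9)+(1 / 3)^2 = -0.56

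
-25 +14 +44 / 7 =-4.71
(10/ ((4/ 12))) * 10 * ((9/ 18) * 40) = 6000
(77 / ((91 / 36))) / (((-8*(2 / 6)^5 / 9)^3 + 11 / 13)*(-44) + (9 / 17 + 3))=-17604774440649 / 19477176419314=-0.90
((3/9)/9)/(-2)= -1/54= -0.02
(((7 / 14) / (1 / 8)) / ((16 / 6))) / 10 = 0.15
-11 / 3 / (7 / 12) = -44 / 7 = -6.29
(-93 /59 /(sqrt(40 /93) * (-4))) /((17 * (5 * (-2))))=-93 * sqrt(930) /802400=-0.00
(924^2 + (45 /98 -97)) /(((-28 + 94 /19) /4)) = -1589551153 /10731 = -148127.03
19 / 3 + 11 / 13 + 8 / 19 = 5632 / 741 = 7.60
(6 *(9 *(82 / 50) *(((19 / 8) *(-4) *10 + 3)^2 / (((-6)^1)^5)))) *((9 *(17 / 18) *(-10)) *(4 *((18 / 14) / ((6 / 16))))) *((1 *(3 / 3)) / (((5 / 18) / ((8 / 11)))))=566343168 / 1925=294204.24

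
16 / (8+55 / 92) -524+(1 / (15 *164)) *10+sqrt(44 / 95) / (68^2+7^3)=-101600161 / 194586+2 *sqrt(1045) / 471865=-522.13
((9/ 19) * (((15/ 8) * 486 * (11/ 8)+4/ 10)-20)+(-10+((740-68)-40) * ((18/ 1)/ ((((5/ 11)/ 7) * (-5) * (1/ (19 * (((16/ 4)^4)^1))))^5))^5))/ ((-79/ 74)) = 583837777871386215707240979843822100761592421474329692078653624894108407827302592055543570864070404526464104728209486430427292726776749603673515860095653/ 2133049292751820757985115051269531250000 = 273710401281061935416213100000000000000000000000000000000000000000000000000000000000000000000000000000000000000000.00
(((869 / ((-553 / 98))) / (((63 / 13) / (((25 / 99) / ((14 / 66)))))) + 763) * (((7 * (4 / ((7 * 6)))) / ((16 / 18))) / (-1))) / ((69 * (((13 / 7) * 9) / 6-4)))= 5959 / 918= 6.49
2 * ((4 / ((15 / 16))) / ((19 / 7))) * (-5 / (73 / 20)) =-17920 / 4161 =-4.31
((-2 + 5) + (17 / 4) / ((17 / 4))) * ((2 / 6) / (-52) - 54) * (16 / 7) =-134800 / 273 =-493.77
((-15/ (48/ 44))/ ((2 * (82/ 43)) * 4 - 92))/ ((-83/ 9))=-129/ 6640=-0.02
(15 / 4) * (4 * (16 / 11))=21.82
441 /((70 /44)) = 277.20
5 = 5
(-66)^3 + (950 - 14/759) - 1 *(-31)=-217464899/759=-286515.02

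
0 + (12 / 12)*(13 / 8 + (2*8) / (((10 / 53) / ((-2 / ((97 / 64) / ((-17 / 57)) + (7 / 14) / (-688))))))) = 34.99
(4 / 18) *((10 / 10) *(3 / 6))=1 / 9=0.11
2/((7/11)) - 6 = -20/7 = -2.86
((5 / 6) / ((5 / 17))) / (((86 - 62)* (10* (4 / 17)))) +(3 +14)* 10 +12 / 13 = 12802477 / 74880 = 170.97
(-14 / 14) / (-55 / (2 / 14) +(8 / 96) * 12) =1 / 384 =0.00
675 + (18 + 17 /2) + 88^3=682173.50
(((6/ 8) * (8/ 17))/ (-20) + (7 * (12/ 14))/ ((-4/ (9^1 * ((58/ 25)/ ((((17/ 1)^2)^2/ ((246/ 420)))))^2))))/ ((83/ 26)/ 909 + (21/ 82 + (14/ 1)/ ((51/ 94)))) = -45663688683792604737/ 67442214442785129500000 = -0.00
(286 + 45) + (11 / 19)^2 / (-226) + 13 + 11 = 28962909 / 81586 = 355.00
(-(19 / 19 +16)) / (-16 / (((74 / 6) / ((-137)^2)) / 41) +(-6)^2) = 629 / 36936060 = 0.00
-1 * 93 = -93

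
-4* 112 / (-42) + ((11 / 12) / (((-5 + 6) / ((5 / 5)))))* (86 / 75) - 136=-55927 / 450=-124.28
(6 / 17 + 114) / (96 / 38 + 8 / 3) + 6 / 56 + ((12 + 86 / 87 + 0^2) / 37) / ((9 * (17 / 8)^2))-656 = -148598744467 / 234433332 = -633.86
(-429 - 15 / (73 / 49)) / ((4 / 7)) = -56091 / 73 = -768.37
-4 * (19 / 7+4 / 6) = -13.52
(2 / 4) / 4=1 / 8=0.12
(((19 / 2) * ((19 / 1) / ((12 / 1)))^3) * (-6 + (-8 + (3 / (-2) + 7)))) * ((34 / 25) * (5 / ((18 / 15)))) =-37662769 / 20736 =-1816.30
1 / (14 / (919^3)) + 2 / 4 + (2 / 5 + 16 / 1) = 1940379489 / 35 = 55439413.97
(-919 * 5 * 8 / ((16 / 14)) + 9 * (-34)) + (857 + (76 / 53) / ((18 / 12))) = -5026474 / 159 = -31613.04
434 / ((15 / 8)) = 3472 / 15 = 231.47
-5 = -5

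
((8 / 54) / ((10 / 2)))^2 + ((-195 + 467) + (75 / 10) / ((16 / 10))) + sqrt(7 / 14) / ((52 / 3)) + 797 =3 * sqrt(2) / 104 + 313087531 / 291600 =1073.73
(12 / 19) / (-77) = -12 / 1463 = -0.01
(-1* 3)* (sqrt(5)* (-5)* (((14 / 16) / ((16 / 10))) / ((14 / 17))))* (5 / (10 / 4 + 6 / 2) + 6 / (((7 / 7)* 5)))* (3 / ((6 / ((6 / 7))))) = 22185* sqrt(5) / 2464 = 20.13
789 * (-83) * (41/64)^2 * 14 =-770585529/2048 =-376262.47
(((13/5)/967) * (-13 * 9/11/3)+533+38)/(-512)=-237251/212740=-1.12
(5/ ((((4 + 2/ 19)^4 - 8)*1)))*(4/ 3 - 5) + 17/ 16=214989301/ 215834928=1.00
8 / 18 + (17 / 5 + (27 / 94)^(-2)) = 58193 / 3645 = 15.97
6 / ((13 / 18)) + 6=186 / 13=14.31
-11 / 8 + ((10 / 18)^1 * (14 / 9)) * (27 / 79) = -2047 / 1896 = -1.08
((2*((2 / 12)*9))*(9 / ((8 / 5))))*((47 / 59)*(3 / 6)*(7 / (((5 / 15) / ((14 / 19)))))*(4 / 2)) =932715 / 4484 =208.01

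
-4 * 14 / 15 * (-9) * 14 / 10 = 1176 / 25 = 47.04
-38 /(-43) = 38 /43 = 0.88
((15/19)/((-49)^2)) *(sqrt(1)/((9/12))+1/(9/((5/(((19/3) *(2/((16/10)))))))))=400/866761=0.00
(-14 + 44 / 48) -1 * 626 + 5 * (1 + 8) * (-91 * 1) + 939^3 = 9935175419 / 12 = 827931284.92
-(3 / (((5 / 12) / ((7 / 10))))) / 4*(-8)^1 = 252 / 25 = 10.08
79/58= 1.36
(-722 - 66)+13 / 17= -13383 / 17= -787.24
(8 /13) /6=4 /39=0.10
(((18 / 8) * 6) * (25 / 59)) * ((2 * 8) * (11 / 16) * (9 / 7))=66825 / 826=80.90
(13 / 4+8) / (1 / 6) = 135 / 2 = 67.50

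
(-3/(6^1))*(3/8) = -3/16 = -0.19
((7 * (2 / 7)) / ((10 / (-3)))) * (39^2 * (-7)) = 31941 / 5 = 6388.20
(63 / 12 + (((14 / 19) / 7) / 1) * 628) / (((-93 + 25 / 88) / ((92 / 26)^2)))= -252451496 / 26198549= -9.64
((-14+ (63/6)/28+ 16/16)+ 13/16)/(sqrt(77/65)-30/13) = 2457 * sqrt(5005)/55984+ 184275/27992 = 9.69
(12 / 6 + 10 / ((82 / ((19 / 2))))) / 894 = 259 / 73308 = 0.00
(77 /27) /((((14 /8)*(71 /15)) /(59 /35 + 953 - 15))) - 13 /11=322.34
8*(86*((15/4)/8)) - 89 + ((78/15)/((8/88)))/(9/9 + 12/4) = 247.80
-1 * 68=-68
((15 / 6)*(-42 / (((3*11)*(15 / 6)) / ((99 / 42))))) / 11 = -3 / 11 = -0.27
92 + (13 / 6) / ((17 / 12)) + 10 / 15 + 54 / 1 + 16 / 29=219998 / 1479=148.75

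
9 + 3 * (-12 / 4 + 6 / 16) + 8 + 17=26.12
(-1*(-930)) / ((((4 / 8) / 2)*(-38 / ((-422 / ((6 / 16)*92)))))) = 1197.44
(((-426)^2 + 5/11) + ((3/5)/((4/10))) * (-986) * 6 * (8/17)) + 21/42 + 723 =178023.95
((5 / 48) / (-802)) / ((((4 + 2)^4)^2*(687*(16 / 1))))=-5 / 710726204915712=-0.00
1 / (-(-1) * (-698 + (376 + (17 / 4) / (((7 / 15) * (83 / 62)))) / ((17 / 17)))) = -1162 / 366259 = -0.00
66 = 66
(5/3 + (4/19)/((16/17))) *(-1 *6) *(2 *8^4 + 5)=-3532907/38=-92971.24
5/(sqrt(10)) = sqrt(10)/2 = 1.58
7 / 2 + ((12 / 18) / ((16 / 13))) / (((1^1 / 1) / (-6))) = 1 / 4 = 0.25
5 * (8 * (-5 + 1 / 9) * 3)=-1760 / 3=-586.67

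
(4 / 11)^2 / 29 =16 / 3509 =0.00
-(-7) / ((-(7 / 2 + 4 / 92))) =-322 / 163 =-1.98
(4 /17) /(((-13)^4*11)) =4 /5340907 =0.00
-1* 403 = -403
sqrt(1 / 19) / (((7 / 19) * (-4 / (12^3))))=-432 * sqrt(19) / 7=-269.01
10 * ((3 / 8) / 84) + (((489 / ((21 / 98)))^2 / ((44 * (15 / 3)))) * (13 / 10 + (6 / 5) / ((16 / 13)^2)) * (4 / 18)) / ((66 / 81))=36607712839 / 2710400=13506.39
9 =9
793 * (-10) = -7930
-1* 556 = -556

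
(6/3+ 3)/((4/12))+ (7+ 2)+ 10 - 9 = 25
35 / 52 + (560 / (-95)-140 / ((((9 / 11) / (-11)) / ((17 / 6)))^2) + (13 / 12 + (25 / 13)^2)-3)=-951073943041 / 4681638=-203149.83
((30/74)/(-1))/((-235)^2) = -3/408665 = -0.00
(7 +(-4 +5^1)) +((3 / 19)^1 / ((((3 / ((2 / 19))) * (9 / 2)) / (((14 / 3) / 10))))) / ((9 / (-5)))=701756 / 87723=8.00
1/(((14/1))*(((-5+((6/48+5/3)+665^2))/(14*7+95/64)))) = 19101/1188692176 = 0.00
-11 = -11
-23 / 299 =-1 / 13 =-0.08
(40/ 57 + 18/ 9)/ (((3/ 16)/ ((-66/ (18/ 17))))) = -460768/ 513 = -898.18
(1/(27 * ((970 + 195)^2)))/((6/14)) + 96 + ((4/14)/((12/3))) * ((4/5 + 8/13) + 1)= 1924240218539/20008210950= 96.17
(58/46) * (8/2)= 116/23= 5.04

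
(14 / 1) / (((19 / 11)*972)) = 0.01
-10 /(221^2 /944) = -9440 /48841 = -0.19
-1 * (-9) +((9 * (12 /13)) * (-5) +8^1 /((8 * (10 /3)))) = -4191 /130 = -32.24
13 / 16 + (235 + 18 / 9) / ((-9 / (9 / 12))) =-303 / 16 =-18.94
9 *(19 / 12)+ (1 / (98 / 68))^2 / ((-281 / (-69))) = 38775873 / 2698724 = 14.37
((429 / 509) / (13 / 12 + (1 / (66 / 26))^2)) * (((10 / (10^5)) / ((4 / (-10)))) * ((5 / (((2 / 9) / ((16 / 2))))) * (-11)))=3557763 / 10561750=0.34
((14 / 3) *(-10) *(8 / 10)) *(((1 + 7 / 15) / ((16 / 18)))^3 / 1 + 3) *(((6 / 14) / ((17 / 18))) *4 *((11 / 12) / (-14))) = 33.24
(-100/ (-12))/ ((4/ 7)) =175/ 12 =14.58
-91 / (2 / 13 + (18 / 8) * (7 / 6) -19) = 1352 / 241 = 5.61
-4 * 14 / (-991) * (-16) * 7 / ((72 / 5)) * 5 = -19600 / 8919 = -2.20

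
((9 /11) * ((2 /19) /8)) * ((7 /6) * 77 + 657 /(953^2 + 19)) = 734308251 /759278608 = 0.97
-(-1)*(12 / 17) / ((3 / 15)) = 60 / 17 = 3.53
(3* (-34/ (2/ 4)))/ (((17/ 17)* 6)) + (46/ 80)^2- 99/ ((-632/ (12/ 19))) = -80622771/ 2401600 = -33.57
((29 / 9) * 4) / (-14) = -58 / 63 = -0.92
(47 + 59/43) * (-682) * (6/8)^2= -797940/43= -18556.74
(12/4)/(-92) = -3/92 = -0.03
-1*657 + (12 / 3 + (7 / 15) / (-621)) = -6082702 / 9315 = -653.00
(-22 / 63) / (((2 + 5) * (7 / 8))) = -176 / 3087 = -0.06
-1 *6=-6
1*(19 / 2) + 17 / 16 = 169 / 16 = 10.56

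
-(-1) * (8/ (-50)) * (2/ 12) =-2/ 75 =-0.03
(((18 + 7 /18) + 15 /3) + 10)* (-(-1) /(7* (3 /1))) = 601 /378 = 1.59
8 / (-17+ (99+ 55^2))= 8 / 3107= 0.00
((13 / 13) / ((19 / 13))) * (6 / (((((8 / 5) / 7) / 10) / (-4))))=-13650 / 19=-718.42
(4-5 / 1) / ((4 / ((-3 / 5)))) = 3 / 20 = 0.15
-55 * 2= -110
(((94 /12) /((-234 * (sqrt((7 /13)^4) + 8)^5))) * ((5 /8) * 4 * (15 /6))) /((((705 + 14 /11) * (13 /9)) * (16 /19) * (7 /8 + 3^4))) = -40064614361915 /527349242571357080710944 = -0.00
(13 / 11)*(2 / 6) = 13 / 33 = 0.39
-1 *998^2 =-996004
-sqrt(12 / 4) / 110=-sqrt(3) / 110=-0.02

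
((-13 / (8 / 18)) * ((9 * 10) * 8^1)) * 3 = -63180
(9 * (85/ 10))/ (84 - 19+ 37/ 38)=2907/ 2507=1.16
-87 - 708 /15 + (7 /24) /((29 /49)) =-465301 /3480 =-133.71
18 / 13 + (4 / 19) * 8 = 758 / 247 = 3.07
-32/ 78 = -16/ 39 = -0.41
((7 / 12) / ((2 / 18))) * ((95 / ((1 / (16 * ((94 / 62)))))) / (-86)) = -187530 / 1333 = -140.68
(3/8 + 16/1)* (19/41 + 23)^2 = 30308291/3362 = 9014.96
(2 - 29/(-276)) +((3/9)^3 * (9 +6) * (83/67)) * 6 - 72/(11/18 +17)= 4193449/1953988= 2.15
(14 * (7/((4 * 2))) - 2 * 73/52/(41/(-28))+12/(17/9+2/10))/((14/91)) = 1995275/15416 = 129.43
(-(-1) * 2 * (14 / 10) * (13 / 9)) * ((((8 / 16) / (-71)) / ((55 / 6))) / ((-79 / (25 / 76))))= 91 / 7033686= 0.00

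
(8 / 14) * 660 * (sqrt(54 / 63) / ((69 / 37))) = 32560 * sqrt(42) / 1127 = 187.23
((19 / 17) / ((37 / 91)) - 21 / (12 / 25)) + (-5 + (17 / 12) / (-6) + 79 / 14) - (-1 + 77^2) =-1892139937 / 317016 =-5968.59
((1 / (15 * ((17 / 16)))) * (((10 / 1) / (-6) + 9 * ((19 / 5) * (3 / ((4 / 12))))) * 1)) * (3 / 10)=36736 / 6375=5.76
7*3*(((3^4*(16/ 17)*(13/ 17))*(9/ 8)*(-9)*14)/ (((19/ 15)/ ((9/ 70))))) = -96722262/ 5491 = -17614.69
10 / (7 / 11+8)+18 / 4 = 215 / 38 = 5.66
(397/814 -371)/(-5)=301597/4070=74.10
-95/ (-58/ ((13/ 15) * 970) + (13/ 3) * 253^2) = -359385/ 1049299276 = -0.00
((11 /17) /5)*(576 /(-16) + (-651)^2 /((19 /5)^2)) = 3793.46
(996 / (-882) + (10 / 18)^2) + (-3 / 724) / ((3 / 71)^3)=-160196819 / 2873556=-55.75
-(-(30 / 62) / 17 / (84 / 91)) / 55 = 13 / 23188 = 0.00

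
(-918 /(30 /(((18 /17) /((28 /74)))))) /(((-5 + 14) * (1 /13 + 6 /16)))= -34632 /1645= -21.05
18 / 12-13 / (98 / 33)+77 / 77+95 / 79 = -2613 / 3871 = -0.68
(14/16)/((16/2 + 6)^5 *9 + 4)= 0.00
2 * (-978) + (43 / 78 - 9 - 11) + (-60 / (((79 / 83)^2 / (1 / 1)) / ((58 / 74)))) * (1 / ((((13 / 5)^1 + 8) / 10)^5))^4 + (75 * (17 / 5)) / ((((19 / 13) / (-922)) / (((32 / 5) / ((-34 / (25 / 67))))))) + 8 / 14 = 45691154163510481293349720617333308030287785147697 / 4909014840494185485771938965931230680197318586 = 9307.60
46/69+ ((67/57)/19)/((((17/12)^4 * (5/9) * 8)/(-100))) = 29042642/90453243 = 0.32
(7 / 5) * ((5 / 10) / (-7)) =-1 / 10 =-0.10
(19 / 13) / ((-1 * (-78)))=19 / 1014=0.02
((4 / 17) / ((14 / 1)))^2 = 4 / 14161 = 0.00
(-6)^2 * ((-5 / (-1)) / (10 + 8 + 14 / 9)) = 405 / 44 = 9.20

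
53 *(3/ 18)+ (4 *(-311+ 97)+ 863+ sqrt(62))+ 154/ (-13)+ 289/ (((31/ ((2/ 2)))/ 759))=sqrt(62)+ 17119019/ 2418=7087.70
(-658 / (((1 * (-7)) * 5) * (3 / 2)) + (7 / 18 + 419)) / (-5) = -38873 / 450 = -86.38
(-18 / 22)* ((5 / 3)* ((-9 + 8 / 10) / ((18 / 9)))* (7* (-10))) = -4305 / 11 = -391.36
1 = 1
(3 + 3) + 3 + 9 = 18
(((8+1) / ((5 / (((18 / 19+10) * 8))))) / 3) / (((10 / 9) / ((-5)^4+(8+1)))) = 14242176 / 475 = 29983.53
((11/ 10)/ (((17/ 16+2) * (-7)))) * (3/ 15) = -88/ 8575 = -0.01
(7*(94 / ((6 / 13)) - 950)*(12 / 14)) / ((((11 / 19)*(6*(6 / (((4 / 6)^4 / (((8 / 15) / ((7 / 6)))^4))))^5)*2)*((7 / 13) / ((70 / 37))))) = -21041753963168743967548847198486328125 / 38167766801582740217632698711146496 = -551.30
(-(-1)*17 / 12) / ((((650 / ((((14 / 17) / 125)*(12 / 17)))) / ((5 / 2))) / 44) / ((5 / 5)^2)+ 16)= 0.00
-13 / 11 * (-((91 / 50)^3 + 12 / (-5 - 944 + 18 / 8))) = 37021053901 / 5207125000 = 7.11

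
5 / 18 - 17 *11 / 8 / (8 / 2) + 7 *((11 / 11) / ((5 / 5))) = 413 / 288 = 1.43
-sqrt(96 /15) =-4*sqrt(10) /5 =-2.53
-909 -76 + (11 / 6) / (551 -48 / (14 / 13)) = -20950873 / 21270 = -985.00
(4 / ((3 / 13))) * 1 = 52 / 3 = 17.33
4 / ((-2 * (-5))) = 2 / 5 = 0.40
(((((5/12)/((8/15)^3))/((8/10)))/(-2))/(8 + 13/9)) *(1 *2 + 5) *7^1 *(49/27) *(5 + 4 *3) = -4501875/16384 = -274.77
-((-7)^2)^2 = -2401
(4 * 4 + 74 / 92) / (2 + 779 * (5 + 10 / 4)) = 773 / 268847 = 0.00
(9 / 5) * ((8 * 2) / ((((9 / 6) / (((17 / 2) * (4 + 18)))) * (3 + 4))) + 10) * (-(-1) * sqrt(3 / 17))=18582 * sqrt(51) / 595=223.03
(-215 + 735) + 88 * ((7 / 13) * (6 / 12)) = 7068 / 13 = 543.69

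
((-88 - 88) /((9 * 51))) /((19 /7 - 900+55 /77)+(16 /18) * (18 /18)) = 308 /719457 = 0.00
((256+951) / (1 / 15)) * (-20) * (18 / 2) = -3258900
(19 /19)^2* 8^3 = 512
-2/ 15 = -0.13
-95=-95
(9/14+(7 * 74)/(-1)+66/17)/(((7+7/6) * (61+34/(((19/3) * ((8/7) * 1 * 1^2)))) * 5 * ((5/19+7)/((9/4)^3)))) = -0.30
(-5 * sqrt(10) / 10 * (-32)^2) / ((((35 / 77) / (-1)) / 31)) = 174592 * sqrt(10) / 5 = 110421.68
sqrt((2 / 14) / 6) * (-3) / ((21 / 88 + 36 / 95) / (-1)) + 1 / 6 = 1 / 6 + 4180 * sqrt(42) / 36141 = 0.92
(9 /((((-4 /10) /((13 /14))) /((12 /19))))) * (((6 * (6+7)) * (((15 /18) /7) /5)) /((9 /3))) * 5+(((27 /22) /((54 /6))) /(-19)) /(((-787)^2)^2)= -320915602899584697 /7857263019053602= -40.84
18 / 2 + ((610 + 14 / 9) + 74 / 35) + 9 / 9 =196456 / 315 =623.67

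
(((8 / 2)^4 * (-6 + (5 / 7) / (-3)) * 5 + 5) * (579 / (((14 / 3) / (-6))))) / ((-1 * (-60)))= 19405185 / 196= 99006.05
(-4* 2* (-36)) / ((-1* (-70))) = 144 / 35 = 4.11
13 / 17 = 0.76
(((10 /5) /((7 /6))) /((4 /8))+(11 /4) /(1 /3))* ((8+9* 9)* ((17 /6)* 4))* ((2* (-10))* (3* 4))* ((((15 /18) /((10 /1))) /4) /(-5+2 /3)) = 2473755 /182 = 13592.06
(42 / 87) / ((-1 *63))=-2 / 261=-0.01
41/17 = 2.41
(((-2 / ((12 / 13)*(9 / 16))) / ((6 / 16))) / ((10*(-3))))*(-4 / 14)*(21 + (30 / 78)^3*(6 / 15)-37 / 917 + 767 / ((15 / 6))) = -211317281024 / 6590226825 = -32.07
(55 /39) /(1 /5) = 275 /39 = 7.05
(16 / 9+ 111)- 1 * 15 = 880 / 9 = 97.78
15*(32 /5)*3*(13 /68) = 55.06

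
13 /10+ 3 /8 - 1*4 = -93 /40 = -2.32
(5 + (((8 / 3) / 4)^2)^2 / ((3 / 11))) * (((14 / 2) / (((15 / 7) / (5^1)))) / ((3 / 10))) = 681590 / 2187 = 311.66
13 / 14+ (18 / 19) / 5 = 1.12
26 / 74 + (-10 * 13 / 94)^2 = 185042 / 81733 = 2.26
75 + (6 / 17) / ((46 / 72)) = 29541 / 391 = 75.55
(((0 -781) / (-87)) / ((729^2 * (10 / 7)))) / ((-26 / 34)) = -92939 / 6010597710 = -0.00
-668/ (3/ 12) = -2672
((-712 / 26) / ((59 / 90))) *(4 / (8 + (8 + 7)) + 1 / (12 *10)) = -134301 / 17641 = -7.61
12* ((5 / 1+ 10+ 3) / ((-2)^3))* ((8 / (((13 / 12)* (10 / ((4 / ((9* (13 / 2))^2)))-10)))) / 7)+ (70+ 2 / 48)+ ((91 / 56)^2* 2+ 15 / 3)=47969798209 / 597236640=80.32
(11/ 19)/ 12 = 11/ 228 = 0.05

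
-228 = -228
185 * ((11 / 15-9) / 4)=-1147 / 3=-382.33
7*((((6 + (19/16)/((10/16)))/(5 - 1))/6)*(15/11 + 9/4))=29309/3520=8.33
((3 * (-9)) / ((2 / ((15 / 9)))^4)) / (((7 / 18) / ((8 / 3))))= -625 / 7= -89.29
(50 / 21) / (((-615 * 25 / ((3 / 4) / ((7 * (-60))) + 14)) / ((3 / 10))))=-2613 / 4018000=-0.00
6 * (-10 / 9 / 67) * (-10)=200 / 201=1.00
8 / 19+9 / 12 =89 / 76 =1.17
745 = 745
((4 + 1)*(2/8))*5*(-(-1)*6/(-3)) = -25/2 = -12.50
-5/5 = -1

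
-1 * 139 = -139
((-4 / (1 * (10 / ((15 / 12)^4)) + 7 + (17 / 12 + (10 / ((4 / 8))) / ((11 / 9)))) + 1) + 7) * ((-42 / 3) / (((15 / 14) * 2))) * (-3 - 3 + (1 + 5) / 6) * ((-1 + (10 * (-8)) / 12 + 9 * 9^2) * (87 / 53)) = 23036212419136 / 75756981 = 304080.39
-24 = -24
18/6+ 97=100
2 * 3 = 6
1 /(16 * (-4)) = -1 /64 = -0.02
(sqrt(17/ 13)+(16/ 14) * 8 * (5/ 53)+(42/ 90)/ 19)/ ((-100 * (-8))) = 93797/ 84588000+sqrt(221)/ 10400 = 0.00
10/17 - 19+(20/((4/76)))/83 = -19519/1411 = -13.83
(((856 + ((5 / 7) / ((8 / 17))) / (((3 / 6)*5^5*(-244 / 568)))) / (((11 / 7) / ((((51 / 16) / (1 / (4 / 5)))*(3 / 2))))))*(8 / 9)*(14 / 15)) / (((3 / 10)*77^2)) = 15534218962 / 15984478125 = 0.97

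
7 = 7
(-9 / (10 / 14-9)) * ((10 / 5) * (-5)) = -315 / 29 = -10.86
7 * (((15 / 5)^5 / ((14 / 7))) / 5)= 1701 / 10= 170.10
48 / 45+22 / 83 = 1658 / 1245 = 1.33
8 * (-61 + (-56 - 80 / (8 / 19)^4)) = -681557 / 32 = -21298.66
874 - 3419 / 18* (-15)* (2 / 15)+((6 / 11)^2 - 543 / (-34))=47028833 / 37026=1270.16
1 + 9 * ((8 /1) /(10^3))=134 /125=1.07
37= 37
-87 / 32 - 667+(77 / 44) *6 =-21095 / 32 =-659.22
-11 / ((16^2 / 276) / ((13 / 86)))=-9867 / 5504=-1.79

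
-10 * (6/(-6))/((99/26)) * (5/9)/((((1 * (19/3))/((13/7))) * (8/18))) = 4225/4389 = 0.96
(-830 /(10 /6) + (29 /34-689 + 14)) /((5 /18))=-358677 /85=-4219.73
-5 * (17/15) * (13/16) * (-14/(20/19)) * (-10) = -29393/48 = -612.35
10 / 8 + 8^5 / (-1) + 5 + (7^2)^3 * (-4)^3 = -30249191 / 4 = -7562297.75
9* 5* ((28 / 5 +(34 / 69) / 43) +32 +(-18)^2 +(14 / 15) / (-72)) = 193115293 / 11868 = 16271.93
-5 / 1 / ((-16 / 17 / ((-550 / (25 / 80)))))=-9350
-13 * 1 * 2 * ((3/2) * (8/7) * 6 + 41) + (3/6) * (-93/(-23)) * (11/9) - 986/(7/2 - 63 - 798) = -314725589/236670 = -1329.81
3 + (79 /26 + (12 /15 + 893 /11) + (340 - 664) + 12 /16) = -672757 /2860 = -235.23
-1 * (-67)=67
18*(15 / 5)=54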